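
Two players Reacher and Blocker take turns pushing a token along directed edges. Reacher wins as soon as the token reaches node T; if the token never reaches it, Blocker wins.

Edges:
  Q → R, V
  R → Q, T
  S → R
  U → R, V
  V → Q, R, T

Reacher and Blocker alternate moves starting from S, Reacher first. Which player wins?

Blocker

Track states (vertex, player-to-move).
A0 = {(T,Reacher), (T,Blocker)}
A1: add {(R,Reacher), (V,Reacher)}.
A2: add {(Q,Blocker), (S,Blocker), (U,Blocker)}.
A3 = A2; e.g. (Q,Reacher) stays out. (S,Reacher) never enters ⇒ Blocker avoids the target.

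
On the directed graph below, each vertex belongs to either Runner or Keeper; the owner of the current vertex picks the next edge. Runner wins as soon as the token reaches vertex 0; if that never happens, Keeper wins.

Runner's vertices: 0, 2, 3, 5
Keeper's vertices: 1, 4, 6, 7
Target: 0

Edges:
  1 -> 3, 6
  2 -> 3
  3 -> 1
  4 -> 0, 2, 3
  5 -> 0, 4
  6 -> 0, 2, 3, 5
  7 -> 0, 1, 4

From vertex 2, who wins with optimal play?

Keeper

A0 = {0}
A1: add {5} — 5 (Runner) has 5→0.
A2 = A1; e.g. 1 (Keeper) can still go to 3. Fixed point.
2 never enters the attractor, so Keeper can avoid the target forever.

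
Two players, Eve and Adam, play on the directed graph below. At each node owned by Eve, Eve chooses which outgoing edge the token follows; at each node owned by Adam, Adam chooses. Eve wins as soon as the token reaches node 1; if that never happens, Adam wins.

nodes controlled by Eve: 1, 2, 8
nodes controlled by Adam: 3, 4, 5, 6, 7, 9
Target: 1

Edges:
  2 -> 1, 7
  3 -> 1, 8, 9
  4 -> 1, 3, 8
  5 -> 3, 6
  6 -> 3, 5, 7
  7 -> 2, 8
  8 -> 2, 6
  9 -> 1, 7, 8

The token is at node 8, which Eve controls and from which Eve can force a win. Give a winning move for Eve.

2

A0 = {1}
A1: add {2} — 2 (Eve) has 2→1.
A2: add {8} — 8 (Eve) has 8→2.
A3: add {7} — 7 (Adam): all of {2, 8} already in.
A4: add {9} — 9 (Adam): all of {1, 7, 8} already in.
A5: add {3} — 3 (Adam): all of {1, 8, 9} already in.
A6: add {4} — 4 (Adam): all of {1, 3, 8} already in.
A7 = A6; e.g. 5 (Adam) can still go to 6. Fixed point.
From 8, successor 2 is in the attractor (rank 1); the other successor 6 is not.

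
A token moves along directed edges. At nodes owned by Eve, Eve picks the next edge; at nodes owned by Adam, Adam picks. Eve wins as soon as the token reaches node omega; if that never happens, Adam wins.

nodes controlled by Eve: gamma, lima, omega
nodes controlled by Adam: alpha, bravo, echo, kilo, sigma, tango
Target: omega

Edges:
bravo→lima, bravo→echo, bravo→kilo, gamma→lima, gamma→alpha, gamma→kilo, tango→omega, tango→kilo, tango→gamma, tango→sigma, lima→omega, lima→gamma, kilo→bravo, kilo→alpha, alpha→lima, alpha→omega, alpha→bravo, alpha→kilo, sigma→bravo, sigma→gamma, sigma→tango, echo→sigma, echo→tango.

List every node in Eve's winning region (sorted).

gamma, lima, omega

A0 = {omega}
A1: add {lima} — lima (Eve) has lima→omega.
A2: add {gamma} — gamma (Eve) has gamma→lima.
A3 = A2; e.g. echo (Adam) can still go to sigma. Fixed point.
Eve's winning region = {gamma, lima, omega}.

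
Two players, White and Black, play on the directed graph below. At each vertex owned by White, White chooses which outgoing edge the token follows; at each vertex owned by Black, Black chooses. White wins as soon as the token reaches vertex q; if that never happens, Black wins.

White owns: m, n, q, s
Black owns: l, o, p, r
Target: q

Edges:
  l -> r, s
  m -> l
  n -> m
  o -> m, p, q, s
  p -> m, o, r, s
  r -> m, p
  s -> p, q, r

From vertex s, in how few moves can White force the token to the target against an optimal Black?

1

A0 = {q}
A1: add {s} — s (White) has s→q.
A2 = A1; e.g. l (Black) can still go to r. Fixed point.
s enters the attractor at level 1, so White can force the target in 1 move from there.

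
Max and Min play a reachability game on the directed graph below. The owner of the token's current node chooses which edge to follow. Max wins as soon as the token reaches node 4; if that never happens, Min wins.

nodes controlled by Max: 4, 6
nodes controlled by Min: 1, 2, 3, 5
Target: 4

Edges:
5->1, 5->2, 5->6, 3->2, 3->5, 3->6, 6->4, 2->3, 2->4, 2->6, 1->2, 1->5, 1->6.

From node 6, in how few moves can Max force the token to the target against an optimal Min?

1

A0 = {4}
A1: add {6} — 6 (Max) has 6→4.
A2 = A1; e.g. 1 (Min) can still go to 2. Fixed point.
6 enters the attractor at level 1, so Max can force the target in 1 move from there.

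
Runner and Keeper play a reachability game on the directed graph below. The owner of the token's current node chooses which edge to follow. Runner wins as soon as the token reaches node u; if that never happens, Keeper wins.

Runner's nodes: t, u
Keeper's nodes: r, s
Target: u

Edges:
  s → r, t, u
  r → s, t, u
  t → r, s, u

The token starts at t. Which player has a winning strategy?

Runner

A0 = {u}
A1: add {t} — t (Runner) has t→u.
A2 = A1; e.g. r (Keeper) can still go to s. Fixed point.
t ∈ A1, so Runner can force the target.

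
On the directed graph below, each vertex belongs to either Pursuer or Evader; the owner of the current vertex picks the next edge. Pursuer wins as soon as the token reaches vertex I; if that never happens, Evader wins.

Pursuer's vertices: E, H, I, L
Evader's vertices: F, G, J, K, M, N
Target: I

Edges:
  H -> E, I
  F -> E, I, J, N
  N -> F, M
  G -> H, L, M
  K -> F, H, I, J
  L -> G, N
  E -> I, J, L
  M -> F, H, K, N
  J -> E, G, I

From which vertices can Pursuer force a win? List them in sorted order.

E, H, I

A0 = {I}
A1: add {E, H} — E (Pursuer) has E→I; H (Pursuer) has H→I.
A2 = A1; e.g. F (Evader) can still go to J. Fixed point.
Pursuer's winning region = {E, H, I}.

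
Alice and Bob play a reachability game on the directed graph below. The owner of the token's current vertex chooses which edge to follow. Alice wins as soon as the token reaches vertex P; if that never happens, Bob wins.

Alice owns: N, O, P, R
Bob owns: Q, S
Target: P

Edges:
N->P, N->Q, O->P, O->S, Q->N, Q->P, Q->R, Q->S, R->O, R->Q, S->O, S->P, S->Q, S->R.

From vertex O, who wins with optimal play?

A0 = {P}
A1: add {N, O} — N (Alice) has N→P; O (Alice) has O→P.
O ∈ A1, so Alice can force the target.

Alice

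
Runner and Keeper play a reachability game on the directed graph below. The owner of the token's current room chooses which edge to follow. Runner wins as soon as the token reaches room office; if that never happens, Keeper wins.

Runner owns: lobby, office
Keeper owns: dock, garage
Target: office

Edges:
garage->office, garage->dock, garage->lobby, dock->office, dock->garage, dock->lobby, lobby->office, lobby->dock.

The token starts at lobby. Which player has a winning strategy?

A0 = {office}
A1: add {lobby} — lobby (Runner) has lobby→office.
A2 = A1; e.g. garage (Keeper) can still go to dock. Fixed point.
lobby ∈ A1, so Runner can force the target.

Runner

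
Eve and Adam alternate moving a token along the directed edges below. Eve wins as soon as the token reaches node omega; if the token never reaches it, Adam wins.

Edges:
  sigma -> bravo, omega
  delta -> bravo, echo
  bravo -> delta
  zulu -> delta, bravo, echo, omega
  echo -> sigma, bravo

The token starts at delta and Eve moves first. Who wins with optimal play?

Track states (vertex, player-to-move).
A0 = {(omega,Eve), (omega,Adam)}
A1: add {(sigma,Eve), (zulu,Eve)}.
A2 = A1; e.g. (sigma,Adam) stays out. (delta,Eve) never enters ⇒ Adam avoids the target.

Adam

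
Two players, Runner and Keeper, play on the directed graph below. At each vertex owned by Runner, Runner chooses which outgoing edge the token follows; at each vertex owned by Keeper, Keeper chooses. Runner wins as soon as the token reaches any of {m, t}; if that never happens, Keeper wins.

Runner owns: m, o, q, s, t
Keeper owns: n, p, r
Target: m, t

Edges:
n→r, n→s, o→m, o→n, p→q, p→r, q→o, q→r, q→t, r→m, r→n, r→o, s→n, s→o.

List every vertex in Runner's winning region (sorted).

m, o, q, s, t

A0 = {m, t}
A1: add {o, q} — o (Runner) has o→m; q (Runner) has q→t.
A2: add {s} — s (Runner) has s→o.
A3 = A2; e.g. n (Keeper) can still go to r. Fixed point.
Runner's winning region = {m, o, q, s, t}.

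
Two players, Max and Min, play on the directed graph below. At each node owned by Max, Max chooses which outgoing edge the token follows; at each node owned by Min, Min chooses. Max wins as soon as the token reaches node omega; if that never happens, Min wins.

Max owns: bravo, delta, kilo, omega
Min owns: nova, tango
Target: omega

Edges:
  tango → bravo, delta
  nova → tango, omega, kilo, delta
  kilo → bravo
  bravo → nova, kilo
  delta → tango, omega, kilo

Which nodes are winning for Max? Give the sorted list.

delta, omega

A0 = {omega}
A1: add {delta} — delta (Max) has delta→omega.
A2 = A1; e.g. tango (Min) can still go to bravo. Fixed point.
Max's winning region = {delta, omega}.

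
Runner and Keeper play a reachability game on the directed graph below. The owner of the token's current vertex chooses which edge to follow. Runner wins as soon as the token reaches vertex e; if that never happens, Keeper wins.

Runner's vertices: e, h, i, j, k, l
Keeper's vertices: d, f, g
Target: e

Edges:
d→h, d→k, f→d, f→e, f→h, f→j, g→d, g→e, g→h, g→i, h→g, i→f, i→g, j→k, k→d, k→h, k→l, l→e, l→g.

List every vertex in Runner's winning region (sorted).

A0 = {e}
A1: add {l} — l (Runner) has l→e.
A2: add {k} — k (Runner) has k→l.
A3: add {j} — j (Runner) has j→k.
A4 = A3; e.g. d (Keeper) can still go to h. Fixed point.
Runner's winning region = {e, j, k, l}.

e, j, k, l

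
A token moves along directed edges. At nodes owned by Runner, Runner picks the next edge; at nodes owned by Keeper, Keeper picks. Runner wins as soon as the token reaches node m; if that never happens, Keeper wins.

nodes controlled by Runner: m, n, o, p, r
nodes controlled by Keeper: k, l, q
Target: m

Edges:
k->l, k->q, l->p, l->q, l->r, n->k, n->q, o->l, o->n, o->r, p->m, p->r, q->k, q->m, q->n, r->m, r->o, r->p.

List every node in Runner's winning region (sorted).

m, o, p, r

A0 = {m}
A1: add {p, r} — p (Runner) has p→m; r (Runner) has r→m.
A2: add {o} — o (Runner) has o→r.
A3 = A2; e.g. k (Keeper) can still go to l. Fixed point.
Runner's winning region = {m, o, p, r}.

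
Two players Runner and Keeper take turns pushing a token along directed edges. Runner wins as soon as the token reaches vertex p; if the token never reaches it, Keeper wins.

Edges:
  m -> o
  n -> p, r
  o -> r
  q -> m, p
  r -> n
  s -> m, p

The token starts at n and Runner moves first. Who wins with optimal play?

Runner

Track states (vertex, player-to-move).
A0 = {(p,Runner), (p,Keeper)}
A1: add {(n,Runner), (q,Runner), (s,Runner)}.
(n,Runner) ∈ A1 ⇒ Runner forces the target.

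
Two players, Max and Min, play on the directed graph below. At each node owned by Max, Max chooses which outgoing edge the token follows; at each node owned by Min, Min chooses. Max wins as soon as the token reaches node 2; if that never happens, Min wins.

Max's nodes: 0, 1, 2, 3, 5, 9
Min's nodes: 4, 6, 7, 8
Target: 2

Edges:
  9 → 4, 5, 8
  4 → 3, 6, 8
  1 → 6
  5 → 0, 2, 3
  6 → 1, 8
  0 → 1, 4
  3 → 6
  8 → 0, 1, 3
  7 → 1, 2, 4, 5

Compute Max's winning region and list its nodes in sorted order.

2, 5, 9

A0 = {2}
A1: add {5} — 5 (Max) has 5→2.
A2: add {9} — 9 (Max) has 9→5.
A3 = A2; e.g. 0 (Max) has no edge into A2. Fixed point.
Max's winning region = {2, 5, 9}.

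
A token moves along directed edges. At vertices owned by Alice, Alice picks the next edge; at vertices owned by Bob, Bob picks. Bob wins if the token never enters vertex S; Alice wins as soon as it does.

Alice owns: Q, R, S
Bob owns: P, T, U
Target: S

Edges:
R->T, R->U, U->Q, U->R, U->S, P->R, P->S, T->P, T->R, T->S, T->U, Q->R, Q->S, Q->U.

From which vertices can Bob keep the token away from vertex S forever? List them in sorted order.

P, R, T, U

A0 = {S}
A1: add {Q} — Q (Alice) has Q→S.
A2 = A1; e.g. P (Bob) can still go to R. Fixed point.
Alice's attractor = {Q, S}; Bob avoids the target exactly from the complement.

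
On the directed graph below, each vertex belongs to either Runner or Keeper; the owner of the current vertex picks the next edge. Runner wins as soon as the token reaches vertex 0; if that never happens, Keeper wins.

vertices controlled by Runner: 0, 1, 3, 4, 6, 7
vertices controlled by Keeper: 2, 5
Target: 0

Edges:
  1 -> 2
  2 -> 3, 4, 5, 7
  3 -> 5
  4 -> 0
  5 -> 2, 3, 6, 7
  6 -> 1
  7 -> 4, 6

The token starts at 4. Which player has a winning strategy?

A0 = {0}
A1: add {4} — 4 (Runner) has 4→0.
4 ∈ A1, so Runner can force the target.

Runner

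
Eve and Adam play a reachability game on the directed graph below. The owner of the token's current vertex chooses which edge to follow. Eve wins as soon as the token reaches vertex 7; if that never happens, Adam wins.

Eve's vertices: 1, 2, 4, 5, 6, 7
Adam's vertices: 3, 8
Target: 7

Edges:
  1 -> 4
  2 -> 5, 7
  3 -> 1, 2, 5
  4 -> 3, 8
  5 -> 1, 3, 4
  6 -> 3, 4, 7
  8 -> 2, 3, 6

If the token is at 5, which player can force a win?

A0 = {7}
A1: add {2, 6} — 2 (Eve) has 2→7; 6 (Eve) has 6→7.
A2 = A1; e.g. 1 (Eve) has no edge into A1. Fixed point.
5 never enters the attractor, so Adam can avoid the target forever.

Adam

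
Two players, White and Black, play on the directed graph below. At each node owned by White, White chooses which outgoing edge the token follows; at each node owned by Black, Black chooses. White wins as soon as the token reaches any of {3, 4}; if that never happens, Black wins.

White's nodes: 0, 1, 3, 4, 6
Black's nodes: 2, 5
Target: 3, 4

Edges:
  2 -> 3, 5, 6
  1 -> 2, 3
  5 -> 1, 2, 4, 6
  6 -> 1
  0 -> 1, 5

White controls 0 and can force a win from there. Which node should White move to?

1

A0 = {3, 4}
A1: add {1} — 1 (White) has 1→3.
A2: add {0, 6} — 0 (White) has 0→1; 6 (White) has 6→1.
A3 = A2; e.g. 2 (Black) can still go to 5. Fixed point.
From 0, successor 1 is in the attractor (rank 1); the other successor 5 is not.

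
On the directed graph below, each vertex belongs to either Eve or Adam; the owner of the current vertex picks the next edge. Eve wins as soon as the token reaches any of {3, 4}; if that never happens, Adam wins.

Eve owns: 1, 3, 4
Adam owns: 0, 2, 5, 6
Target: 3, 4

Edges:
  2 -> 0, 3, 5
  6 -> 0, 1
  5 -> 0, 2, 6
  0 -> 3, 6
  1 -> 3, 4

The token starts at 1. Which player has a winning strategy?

Eve

A0 = {3, 4}
A1: add {1} — 1 (Eve) has 1→3.
A2 = A1; e.g. 0 (Adam) can still go to 6. Fixed point.
1 ∈ A1, so Eve can force the target.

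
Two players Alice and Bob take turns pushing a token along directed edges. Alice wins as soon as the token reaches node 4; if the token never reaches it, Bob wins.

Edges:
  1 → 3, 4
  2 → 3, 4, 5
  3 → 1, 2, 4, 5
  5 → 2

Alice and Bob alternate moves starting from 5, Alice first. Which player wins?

Bob

Track states (vertex, player-to-move).
A0 = {(4,Alice), (4,Bob)}
A1: add {(1,Alice), (2,Alice), (3,Alice)}.
A2: add {(1,Bob), (5,Bob)}.
A3 = A2; e.g. (2,Bob) stays out. (5,Alice) never enters ⇒ Bob avoids the target.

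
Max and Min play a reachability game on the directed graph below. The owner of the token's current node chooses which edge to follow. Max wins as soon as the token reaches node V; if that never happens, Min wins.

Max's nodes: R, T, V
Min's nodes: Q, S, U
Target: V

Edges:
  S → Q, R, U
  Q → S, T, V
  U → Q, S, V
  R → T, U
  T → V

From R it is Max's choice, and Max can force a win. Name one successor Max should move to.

T

A0 = {V}
A1: add {T} — T (Max) has T→V.
A2: add {R} — R (Max) has R→T.
A3 = A2; e.g. Q (Min) can still go to S. Fixed point.
From R, successor T is in the attractor (rank 1); the other successor U is not.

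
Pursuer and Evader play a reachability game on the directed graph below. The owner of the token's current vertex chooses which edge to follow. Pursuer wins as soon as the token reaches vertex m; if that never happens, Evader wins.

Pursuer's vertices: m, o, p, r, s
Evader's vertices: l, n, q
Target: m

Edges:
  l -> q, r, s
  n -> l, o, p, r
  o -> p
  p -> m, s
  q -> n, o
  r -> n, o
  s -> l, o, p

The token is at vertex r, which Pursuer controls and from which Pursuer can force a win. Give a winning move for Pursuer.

A0 = {m}
A1: add {p} — p (Pursuer) has p→m.
A2: add {o, s} — o (Pursuer) has o→p; s (Pursuer) has s→p.
A3: add {r} — r (Pursuer) has r→o.
A4 = A3; e.g. l (Evader) can still go to q. Fixed point.
From r, successor o is in the attractor (rank 2); the other successor n is not.

o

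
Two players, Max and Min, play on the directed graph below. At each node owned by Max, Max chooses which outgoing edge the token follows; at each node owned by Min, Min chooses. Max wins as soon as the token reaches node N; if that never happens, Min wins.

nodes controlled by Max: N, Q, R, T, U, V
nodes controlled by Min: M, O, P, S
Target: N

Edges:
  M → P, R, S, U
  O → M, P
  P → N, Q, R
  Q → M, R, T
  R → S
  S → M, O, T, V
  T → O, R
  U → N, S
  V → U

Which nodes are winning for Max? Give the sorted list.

N, U, V

A0 = {N}
A1: add {U} — U (Max) has U→N.
A2: add {V} — V (Max) has V→U.
A3 = A2; e.g. M (Min) can still go to P. Fixed point.
Max's winning region = {N, U, V}.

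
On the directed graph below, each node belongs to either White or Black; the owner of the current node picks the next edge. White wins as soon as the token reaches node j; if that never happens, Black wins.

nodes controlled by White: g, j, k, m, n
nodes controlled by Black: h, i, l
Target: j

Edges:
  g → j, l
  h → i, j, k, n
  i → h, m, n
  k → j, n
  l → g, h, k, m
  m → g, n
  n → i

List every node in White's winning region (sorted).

A0 = {j}
A1: add {g, k} — g (White) has g→j; k (White) has k→j.
A2: add {m} — m (White) has m→g.
A3 = A2; e.g. h (Black) can still go to i. Fixed point.
White's winning region = {g, j, k, m}.

g, j, k, m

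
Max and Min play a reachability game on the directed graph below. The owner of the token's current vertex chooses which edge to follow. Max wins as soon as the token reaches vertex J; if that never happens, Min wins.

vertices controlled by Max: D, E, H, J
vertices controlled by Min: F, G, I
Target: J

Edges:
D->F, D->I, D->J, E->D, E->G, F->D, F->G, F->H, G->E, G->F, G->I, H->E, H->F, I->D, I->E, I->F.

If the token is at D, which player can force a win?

A0 = {J}
A1: add {D} — D (Max) has D→J.
D ∈ A1, so Max can force the target.

Max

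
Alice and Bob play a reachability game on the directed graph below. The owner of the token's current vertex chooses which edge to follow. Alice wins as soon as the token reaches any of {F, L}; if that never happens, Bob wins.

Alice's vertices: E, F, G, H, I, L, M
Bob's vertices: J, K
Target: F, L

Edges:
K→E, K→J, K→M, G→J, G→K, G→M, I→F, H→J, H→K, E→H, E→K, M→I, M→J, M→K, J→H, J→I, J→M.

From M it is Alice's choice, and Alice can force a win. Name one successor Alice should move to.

A0 = {F, L}
A1: add {I} — I (Alice) has I→F.
A2: add {M} — M (Alice) has M→I.
A3: add {G} — G (Alice) has G→M.
A4 = A3; e.g. E (Alice) has no edge into A3. Fixed point.
From M, successor I is in the attractor (rank 1); the other successors J, K are not.

I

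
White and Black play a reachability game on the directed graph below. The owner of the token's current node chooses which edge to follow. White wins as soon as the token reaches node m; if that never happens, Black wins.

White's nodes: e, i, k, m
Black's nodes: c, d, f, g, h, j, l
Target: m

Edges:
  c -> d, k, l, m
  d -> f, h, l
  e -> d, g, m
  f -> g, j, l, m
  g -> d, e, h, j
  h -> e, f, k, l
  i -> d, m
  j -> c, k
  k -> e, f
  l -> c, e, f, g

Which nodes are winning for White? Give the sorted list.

A0 = {m}
A1: add {e, i} — e (White) has e→m; i (White) has i→m.
A2: add {k} — k (White) has k→e.
A3 = A2; e.g. c (Black) can still go to d. Fixed point.
White's winning region = {e, i, k, m}.

e, i, k, m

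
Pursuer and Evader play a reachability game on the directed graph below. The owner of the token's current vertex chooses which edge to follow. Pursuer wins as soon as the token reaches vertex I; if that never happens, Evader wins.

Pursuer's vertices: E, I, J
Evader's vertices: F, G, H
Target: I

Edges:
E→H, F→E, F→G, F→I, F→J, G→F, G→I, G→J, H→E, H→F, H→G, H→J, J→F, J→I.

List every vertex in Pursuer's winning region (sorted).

I, J

A0 = {I}
A1: add {J} — J (Pursuer) has J→I.
A2 = A1; e.g. E (Pursuer) has no edge into A1. Fixed point.
Pursuer's winning region = {I, J}.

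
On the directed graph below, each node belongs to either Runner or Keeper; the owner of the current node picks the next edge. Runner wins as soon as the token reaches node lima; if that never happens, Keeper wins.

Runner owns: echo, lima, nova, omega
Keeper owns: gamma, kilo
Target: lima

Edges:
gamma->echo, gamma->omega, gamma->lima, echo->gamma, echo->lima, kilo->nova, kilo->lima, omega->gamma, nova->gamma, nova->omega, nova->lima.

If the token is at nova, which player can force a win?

A0 = {lima}
A1: add {echo, nova} — echo (Runner) has echo→lima; nova (Runner) has nova→lima.
nova ∈ A1, so Runner can force the target.

Runner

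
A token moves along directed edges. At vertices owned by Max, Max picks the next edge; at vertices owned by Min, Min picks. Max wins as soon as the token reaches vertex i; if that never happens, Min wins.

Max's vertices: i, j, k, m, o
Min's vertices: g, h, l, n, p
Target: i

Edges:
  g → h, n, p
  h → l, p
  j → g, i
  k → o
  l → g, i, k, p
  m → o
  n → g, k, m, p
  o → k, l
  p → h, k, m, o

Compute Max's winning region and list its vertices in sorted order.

A0 = {i}
A1: add {j} — j (Max) has j→i.
A2 = A1; e.g. g (Min) can still go to h. Fixed point.
Max's winning region = {i, j}.

i, j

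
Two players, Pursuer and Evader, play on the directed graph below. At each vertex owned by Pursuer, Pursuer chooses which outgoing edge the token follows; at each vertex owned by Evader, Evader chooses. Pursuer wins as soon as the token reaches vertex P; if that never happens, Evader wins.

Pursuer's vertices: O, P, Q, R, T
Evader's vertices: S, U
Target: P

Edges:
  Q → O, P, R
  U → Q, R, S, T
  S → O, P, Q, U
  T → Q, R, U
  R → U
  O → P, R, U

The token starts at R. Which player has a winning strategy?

A0 = {P}
A1: add {O, Q} — O (Pursuer) has O→P; Q (Pursuer) has Q→P.
A2: add {T} — T (Pursuer) has T→Q.
A3 = A2; e.g. R (Pursuer) has no edge into A2. Fixed point.
R never enters the attractor, so Evader can avoid the target forever.

Evader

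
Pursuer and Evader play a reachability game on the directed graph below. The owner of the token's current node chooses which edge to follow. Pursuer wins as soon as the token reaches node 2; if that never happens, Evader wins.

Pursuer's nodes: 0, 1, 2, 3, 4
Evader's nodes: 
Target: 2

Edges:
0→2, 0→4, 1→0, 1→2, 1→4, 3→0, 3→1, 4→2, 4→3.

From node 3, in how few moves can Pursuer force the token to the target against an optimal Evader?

2

A0 = {2}
A1: add {0, 1, 4} — 0 (Pursuer) has 0→2; 1 (Pursuer) has 1→2; 4 (Pursuer) has 4→2.
A2: add {3} — 3 (Pursuer) has 3→0.
A2 = all vertices. Fixed point.
3 enters the attractor at level 2, so Pursuer can force the target in 2 moves from there.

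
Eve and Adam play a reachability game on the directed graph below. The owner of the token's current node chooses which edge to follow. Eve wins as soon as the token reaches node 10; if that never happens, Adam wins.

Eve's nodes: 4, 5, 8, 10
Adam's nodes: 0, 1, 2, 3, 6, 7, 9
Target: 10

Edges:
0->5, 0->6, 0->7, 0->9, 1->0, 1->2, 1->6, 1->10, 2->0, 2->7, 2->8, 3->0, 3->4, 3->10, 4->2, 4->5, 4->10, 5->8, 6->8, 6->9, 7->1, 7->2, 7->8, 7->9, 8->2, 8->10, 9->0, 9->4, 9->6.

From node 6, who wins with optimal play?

A0 = {10}
A1: add {4, 8} — 4 (Eve) has 4→10; 8 (Eve) has 8→10.
A2: add {5} — 5 (Eve) has 5→8.
A3 = A2; e.g. 0 (Adam) can still go to 6. Fixed point.
6 never enters the attractor, so Adam can avoid the target forever.

Adam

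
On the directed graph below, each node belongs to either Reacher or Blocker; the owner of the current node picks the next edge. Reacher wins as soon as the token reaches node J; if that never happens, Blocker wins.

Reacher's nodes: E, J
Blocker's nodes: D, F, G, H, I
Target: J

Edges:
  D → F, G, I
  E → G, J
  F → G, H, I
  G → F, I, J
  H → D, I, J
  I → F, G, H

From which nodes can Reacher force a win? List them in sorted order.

A0 = {J}
A1: add {E} — E (Reacher) has E→J.
A2 = A1; e.g. D (Blocker) can still go to F. Fixed point.
Reacher's winning region = {E, J}.

E, J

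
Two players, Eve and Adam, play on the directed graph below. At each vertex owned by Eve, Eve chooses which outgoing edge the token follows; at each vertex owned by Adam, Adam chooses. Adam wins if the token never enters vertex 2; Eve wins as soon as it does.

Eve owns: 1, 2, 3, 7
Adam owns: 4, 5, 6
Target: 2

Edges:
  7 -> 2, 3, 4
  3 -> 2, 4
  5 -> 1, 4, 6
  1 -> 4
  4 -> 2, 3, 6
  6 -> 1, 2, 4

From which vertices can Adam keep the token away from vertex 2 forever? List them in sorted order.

A0 = {2}
A1: add {3, 7} — 3 (Eve) has 3→2; 7 (Eve) has 7→2.
A2 = A1; e.g. 1 (Eve) has no edge into A1. Fixed point.
Eve's attractor = {2, 3, 7}; Adam avoids the target exactly from the complement.

1, 4, 5, 6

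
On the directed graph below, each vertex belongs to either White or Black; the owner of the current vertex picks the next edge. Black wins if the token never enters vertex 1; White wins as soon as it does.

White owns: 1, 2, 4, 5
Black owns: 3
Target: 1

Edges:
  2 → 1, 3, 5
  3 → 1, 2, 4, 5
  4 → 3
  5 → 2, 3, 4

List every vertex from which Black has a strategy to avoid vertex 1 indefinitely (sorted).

A0 = {1}
A1: add {2} — 2 (White) has 2→1.
A2: add {5} — 5 (White) has 5→2.
A3 = A2; e.g. 3 (Black) can still go to 4. Fixed point.
White's attractor = {1, 2, 5}; Black avoids the target exactly from the complement.

3, 4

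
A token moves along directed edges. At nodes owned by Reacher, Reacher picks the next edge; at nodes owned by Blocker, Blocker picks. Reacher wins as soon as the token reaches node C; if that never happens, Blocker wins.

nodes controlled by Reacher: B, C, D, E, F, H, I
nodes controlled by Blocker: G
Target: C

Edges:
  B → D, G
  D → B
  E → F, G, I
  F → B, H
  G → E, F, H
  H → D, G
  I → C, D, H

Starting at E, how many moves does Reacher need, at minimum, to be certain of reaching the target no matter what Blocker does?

A0 = {C}
A1: add {I} — I (Reacher) has I→C.
A2: add {E} — E (Reacher) has E→I.
A3 = A2; e.g. B (Reacher) has no edge into A2. Fixed point.
E enters the attractor at level 2, so Reacher can force the target in 2 moves from there.

2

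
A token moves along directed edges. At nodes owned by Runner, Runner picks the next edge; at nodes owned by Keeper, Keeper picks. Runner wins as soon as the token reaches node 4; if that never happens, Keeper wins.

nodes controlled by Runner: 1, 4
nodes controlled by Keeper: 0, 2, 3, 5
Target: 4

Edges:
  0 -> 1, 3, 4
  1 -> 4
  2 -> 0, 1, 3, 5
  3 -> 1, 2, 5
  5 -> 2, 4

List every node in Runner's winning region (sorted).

A0 = {4}
A1: add {1} — 1 (Runner) has 1→4.
A2 = A1; e.g. 0 (Keeper) can still go to 3. Fixed point.
Runner's winning region = {1, 4}.

1, 4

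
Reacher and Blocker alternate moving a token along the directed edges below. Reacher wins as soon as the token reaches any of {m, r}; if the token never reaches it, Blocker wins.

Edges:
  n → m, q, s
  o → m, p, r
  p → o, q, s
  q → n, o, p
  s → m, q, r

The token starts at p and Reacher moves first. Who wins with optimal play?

Blocker

Track states (vertex, player-to-move).
A0 = {(m,Reacher), (m,Blocker), (r,Reacher), (r,Blocker)}
A1: add {(n,Reacher), (o,Reacher), (s,Reacher)}.
A2 = A1; e.g. (n,Blocker) stays out. (p,Reacher) never enters ⇒ Blocker avoids the target.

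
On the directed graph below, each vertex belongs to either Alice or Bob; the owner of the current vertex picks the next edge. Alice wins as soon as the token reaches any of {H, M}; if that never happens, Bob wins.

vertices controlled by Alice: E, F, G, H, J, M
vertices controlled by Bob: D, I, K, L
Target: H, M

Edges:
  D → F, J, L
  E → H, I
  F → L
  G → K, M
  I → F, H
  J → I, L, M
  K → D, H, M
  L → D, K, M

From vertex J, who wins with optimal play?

Alice

A0 = {H, M}
A1: add {E, G, J} — E (Alice) has E→H; G (Alice) has G→M; J (Alice) has J→M.
A2 = A1; e.g. D (Bob) can still go to F. Fixed point.
J ∈ A1, so Alice can force the target.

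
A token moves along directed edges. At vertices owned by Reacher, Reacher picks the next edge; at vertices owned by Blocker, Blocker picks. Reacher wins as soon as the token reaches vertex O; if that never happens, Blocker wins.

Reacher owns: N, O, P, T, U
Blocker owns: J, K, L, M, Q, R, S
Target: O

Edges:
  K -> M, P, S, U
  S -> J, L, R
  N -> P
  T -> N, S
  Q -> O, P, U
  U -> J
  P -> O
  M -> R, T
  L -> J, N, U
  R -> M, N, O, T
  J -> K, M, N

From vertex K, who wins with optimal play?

Blocker

A0 = {O}
A1: add {P} — P (Reacher) has P→O.
A2: add {N} — N (Reacher) has N→P.
A3: add {T} — T (Reacher) has T→N.
A4 = A3; e.g. J (Blocker) can still go to K. Fixed point.
K never enters the attractor, so Blocker can avoid the target forever.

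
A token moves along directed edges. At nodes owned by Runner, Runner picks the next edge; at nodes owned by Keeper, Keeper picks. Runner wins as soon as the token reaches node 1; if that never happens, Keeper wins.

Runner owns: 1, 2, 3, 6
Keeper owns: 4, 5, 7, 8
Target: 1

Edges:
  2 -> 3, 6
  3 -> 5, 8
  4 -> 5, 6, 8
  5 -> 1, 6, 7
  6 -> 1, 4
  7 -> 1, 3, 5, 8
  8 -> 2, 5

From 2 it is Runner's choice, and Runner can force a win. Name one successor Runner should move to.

A0 = {1}
A1: add {6} — 6 (Runner) has 6→1.
A2: add {2} — 2 (Runner) has 2→6.
A3 = A2; e.g. 3 (Runner) has no edge into A2. Fixed point.
From 2, successor 6 is in the attractor (rank 1); the other successor 3 is not.

6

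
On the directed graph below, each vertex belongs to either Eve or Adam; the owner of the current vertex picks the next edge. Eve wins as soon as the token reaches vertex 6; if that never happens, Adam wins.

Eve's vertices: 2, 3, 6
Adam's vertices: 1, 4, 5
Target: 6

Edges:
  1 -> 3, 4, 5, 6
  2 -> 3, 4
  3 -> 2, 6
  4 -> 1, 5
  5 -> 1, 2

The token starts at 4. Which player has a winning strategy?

Adam

A0 = {6}
A1: add {3} — 3 (Eve) has 3→6.
A2: add {2} — 2 (Eve) has 2→3.
A3 = A2; e.g. 1 (Adam) can still go to 4. Fixed point.
4 never enters the attractor, so Adam can avoid the target forever.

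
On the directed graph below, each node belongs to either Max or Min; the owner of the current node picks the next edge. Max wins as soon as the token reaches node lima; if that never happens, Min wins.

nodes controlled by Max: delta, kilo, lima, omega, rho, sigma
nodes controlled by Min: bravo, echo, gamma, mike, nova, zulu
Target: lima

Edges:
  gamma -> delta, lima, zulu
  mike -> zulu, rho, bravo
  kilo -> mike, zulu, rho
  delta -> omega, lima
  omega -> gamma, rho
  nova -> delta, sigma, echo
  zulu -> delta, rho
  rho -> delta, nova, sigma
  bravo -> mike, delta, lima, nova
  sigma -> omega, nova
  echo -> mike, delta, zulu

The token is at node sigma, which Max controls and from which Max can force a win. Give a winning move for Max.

omega

A0 = {lima}
A1: add {delta} — delta (Max) has delta→lima.
A2: add {rho} — rho (Max) has rho→delta.
A3: add {kilo, omega, zulu} — kilo (Max) has kilo→rho; omega (Max) has omega→rho; zulu (Min): all of {delta, rho} already in.
A4: add {gamma, sigma} — gamma (Min): all of {delta, lima, zulu} already in; sigma (Max) has sigma→omega.
A5 = A4; e.g. mike (Min) can still go to bravo. Fixed point.
From sigma, successor omega is in the attractor (rank 3); the other successor nova is not.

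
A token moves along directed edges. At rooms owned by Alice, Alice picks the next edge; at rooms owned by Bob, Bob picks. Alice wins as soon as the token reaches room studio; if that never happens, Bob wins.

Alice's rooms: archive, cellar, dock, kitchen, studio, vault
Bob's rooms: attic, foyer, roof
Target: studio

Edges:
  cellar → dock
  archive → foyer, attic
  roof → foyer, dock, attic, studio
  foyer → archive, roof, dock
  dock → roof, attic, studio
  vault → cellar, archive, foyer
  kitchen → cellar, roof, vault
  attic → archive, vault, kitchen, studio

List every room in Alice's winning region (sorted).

cellar, dock, kitchen, studio, vault

A0 = {studio}
A1: add {dock} — dock (Alice) has dock→studio.
A2: add {cellar} — cellar (Alice) has cellar→dock.
A3: add {kitchen, vault} — vault (Alice) has vault→cellar; kitchen (Alice) has kitchen→cellar.
A4 = A3; e.g. archive (Alice) has no edge into A3. Fixed point.
Alice's winning region = {cellar, dock, kitchen, studio, vault}.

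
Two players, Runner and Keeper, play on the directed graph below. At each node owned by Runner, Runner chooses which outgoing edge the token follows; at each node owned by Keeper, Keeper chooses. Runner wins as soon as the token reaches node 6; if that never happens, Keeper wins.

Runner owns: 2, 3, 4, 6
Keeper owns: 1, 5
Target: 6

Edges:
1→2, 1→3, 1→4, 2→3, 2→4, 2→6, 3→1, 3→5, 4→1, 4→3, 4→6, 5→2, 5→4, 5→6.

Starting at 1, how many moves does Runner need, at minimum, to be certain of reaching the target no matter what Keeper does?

4

A0 = {6}
A1: add {2, 4} — 2 (Runner) has 2→6; 4 (Runner) has 4→6.
A2: add {5} — 5 (Keeper): all of {2, 4, 6} already in.
A3: add {3} — 3 (Runner) has 3→5.
A4: add {1} — 1 (Keeper): all of {2, 3, 4} already in.
A4 = all vertices. Fixed point.
1 enters the attractor at level 4, so Runner can force the target in 4 moves from there.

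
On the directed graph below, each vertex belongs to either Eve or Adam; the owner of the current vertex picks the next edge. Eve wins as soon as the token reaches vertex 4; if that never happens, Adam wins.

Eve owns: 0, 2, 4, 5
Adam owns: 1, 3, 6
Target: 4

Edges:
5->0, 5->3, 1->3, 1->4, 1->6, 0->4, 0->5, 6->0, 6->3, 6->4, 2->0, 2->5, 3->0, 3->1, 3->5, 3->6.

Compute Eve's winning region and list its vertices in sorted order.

0, 2, 4, 5

A0 = {4}
A1: add {0} — 0 (Eve) has 0→4.
A2: add {2, 5} — 2 (Eve) has 2→0; 5 (Eve) has 5→0.
A3 = A2; e.g. 1 (Adam) can still go to 3. Fixed point.
Eve's winning region = {0, 2, 4, 5}.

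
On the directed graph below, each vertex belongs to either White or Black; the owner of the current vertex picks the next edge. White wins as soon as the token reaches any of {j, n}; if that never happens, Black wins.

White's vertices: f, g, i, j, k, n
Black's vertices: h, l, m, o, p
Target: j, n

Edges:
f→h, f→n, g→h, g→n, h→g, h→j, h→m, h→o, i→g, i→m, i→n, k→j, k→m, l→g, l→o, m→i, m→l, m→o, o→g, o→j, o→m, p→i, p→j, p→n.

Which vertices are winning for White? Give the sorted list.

f, g, i, j, k, n, p

A0 = {j, n}
A1: add {f, g, i, k} — f (White) has f→n; g (White) has g→n; i (White) has i→n; k (White) has k→j.
A2: add {p} — p (Black): all of {i, j, n} already in.
A3 = A2; e.g. h (Black) can still go to m. Fixed point.
White's winning region = {f, g, i, j, k, n, p}.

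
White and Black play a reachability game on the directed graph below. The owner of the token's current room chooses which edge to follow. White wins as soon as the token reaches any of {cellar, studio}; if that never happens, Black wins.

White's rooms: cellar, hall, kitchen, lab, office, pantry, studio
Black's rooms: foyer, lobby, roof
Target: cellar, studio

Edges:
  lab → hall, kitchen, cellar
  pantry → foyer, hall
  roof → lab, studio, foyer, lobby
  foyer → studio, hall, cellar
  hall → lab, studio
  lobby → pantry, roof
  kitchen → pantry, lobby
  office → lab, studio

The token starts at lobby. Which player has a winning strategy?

A0 = {cellar, studio}
A1: add {hall, lab, office} — lab (White) has lab→cellar; hall (White) has hall→studio; office (White) has office→studio.
A2: add {foyer, pantry} — pantry (White) has pantry→hall; foyer (Black): all of {studio, hall, cellar} already in.
A3: add {kitchen} — kitchen (White) has kitchen→pantry.
A4 = A3; e.g. roof (Black) can still go to lobby. Fixed point.
lobby never enters the attractor, so Black can avoid the target forever.

Black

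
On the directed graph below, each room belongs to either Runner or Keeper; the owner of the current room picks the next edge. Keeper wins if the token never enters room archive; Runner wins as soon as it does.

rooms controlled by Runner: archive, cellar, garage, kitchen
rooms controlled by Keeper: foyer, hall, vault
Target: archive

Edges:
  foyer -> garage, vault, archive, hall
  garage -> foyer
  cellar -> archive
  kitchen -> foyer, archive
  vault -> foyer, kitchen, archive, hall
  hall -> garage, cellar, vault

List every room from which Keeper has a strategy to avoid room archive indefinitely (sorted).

A0 = {archive}
A1: add {cellar, kitchen} — cellar (Runner) has cellar→archive; kitchen (Runner) has kitchen→archive.
A2 = A1; e.g. foyer (Keeper) can still go to garage. Fixed point.
Runner's attractor = {archive, cellar, kitchen}; Keeper avoids the target exactly from the complement.

foyer, garage, hall, vault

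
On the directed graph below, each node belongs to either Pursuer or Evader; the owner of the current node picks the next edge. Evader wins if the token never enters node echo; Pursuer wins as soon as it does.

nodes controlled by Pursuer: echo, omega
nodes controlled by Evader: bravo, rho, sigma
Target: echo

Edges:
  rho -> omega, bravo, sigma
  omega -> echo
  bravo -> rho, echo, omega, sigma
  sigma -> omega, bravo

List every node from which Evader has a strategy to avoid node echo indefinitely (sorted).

bravo, rho, sigma

A0 = {echo}
A1: add {omega} — omega (Pursuer) has omega→echo.
A2 = A1; e.g. rho (Evader) can still go to bravo. Fixed point.
Pursuer's attractor = {echo, omega}; Evader avoids the target exactly from the complement.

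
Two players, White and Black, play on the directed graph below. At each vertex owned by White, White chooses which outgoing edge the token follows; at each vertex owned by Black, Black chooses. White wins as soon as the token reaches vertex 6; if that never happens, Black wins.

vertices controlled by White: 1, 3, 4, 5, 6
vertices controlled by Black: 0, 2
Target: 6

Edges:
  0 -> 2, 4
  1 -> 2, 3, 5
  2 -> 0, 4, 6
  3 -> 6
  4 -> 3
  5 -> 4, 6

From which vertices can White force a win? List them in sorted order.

1, 3, 4, 5, 6

A0 = {6}
A1: add {3, 5} — 3 (White) has 3→6; 5 (White) has 5→6.
A2: add {1, 4} — 1 (White) has 1→3; 4 (White) has 4→3.
A3 = A2; e.g. 0 (Black) can still go to 2. Fixed point.
White's winning region = {1, 3, 4, 5, 6}.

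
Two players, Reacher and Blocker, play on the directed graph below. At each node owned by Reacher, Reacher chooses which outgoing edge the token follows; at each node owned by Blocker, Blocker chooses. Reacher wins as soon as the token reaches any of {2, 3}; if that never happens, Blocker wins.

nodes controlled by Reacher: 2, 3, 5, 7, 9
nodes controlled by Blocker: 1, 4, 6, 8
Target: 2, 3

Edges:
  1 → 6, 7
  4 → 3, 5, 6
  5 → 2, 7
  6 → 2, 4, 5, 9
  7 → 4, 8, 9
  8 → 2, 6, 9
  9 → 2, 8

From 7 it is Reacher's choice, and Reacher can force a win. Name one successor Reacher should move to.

9

A0 = {2, 3}
A1: add {5, 9} — 5 (Reacher) has 5→2; 9 (Reacher) has 9→2.
A2: add {7} — 7 (Reacher) has 7→9.
A3 = A2; e.g. 1 (Blocker) can still go to 6. Fixed point.
From 7, successor 9 is in the attractor (rank 1); the other successors 4, 8 are not.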